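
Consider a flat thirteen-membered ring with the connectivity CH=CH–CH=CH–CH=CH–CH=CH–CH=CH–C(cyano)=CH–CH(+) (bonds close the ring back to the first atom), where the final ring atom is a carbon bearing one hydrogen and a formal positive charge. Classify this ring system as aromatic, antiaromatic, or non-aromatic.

Antiaromatic

Check conjugation: every atom in a ring double bond is sp² and brings one electron to the p orbital; the carbocation has an empty p orbital — every position has a p orbital, so the cyclic π system is continuous.
Adding the contributions, 6 × 2 = 12 from the double-bond units + 0 from the CH(+) atom = 12.
A 4n π count (12, n = 3) in a planar conjugated ring means antiaromatic.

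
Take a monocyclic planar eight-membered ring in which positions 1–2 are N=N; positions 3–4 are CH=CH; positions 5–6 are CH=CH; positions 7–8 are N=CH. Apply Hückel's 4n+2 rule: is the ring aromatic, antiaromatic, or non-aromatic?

The p orbitals form a continuous loop: each doubly-bonded ring atom is sp² with one p-orbital electron; the doubly-bonded nitrogens are pyridine-type — their lone pairs lie in the ring plane, leaving one electron in the p orbital. The ring is fully conjugated.
π-electron count: 4 × 2 = 8 from the 4 double-bond units.
8 = 4(2); a planar, fully conjugated 4n system is antiaromatic.

Antiaromatic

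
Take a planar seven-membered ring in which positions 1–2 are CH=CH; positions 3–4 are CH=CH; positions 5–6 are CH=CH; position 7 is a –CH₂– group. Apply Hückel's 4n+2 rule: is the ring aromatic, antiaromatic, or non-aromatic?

The CH2 position has four σ bonds — the tetrahedral CH₂ carbon is sp³ and has no p orbital in the ring π system — so the cyclic conjugation is interrupted.
Hückel's rule only applies to fully conjugated rings, so this one is simply non-aromatic.

Non-aromatic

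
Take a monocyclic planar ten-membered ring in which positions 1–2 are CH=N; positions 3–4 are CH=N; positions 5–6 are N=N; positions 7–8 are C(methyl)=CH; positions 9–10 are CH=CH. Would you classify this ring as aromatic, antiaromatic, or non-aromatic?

Aromatic

All ring atoms are sp² and supply a p orbital to the ring (every atom in a ring double bond is sp² and brings one electron to the p orbital; the doubly-bonded nitrogens are pyridine-type — their lone pairs lie in the ring plane, leaving one electron in the p orbital); the conjugation is uninterrupted.
π-electron count: 5 × 2 = 10 from the 5 double-bond units.
That gives a 4n+2 count (10, n = 2).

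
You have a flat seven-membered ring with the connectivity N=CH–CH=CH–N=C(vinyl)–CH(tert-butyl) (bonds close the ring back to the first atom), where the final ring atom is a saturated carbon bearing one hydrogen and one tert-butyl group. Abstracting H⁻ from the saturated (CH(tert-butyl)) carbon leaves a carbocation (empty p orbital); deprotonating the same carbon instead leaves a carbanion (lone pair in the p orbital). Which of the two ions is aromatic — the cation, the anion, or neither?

Both ions have a continuous loop of p orbitals — each ring atom is sp².
Cation: 3 × 2 + 0 = 6 π electrons → 4(1)+2, aromatic.
Anion: 3 × 2 + 2 = 8 π electrons → 4(2), antiaromatic.

The cation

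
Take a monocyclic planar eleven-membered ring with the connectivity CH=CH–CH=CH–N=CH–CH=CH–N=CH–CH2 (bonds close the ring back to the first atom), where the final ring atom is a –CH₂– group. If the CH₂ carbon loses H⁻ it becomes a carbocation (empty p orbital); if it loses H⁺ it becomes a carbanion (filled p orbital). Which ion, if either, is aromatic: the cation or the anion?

In both ions every ring atom is sp² and contributes a p orbital, so both rings are fully conjugated.
Cation: 5 × 2 + 0 = 10 π electrons → 4(2)+2, aromatic.
Anion: 5 × 2 + 2 = 12 π electrons → 4(3), antiaromatic.

The cation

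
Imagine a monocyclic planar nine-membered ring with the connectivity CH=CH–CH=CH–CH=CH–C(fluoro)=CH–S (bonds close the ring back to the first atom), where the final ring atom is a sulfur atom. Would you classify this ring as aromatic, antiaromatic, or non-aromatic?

Every ring atom contributes a p orbital perpendicular to the ring (every atom in a ring double bond is sp² and brings one electron to the p orbital; the sulfur donates one lone pair from its p orbital), so the π system is cyclic and fully conjugated.
Adding the contributions, 4 × 2 = 8 from the double-bond units + 2 from the S atom = 10.
That gives a 4n+2 count (10, n = 2).

Aromatic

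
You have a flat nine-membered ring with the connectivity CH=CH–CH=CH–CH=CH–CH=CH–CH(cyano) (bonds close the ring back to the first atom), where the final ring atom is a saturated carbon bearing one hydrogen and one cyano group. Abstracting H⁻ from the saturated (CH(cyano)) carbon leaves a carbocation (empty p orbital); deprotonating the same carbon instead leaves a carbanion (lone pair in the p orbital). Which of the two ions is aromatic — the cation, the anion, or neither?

The anion

In either ion the ring is fully conjugated: every atom, including the new sp² carbon, supplies a p orbital.
Cation: 4 × 2 + 0 = 8 π electrons → 4(2), antiaromatic.
Anion: 4 × 2 + 2 = 10 π electrons → 4(2)+2, aromatic.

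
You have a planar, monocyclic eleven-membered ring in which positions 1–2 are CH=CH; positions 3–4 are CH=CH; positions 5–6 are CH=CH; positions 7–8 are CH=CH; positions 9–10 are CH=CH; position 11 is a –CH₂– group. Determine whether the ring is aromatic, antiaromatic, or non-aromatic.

Non-aromatic

At the CH2 position, the tetrahedral CH₂ carbon is sp³ and has no p orbital in the ring π system; the ring's p-orbital overlap is broken there.
A ring that is not fully conjugated cannot be aromatic or antiaromatic regardless of its π-electron count.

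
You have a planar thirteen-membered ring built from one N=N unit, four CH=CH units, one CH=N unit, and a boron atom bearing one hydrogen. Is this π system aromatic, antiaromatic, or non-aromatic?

Every ring atom contributes a p orbital perpendicular to the ring (every atom in a ring double bond is sp² and brings one electron to the p orbital; each sp² =N– keeps its lone pair in-plane and puts one electron into the π system; the boron has an empty p orbital), so the π system is cyclic and fully conjugated.
Counting π electrons: 6 × 2 = 12 from the double-bond units + 0 from the BH atom = 12.
A 4n π count (12, n = 3) in a planar conjugated ring means antiaromatic.

Antiaromatic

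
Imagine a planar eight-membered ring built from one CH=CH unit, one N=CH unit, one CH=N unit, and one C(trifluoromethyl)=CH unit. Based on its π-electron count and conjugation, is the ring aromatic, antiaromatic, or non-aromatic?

Check conjugation: each doubly-bonded ring atom is sp² with one p-orbital electron; the doubly-bonded nitrogens are pyridine-type — their lone pairs lie in the ring plane, leaving one electron in the p orbital — every position has a p orbital, so the cyclic π system is continuous.
Adding the contributions, 4 × 2 = 8 from the 4 double-bond units.
8 = 4(2); a planar, fully conjugated 4n system is antiaromatic.

Antiaromatic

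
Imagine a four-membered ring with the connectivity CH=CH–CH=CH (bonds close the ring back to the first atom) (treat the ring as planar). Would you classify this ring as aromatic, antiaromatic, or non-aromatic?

Every ring atom contributes a p orbital perpendicular to the ring (every atom in a ring double bond is sp² and brings one electron to the p orbital), so the π system is cyclic and fully conjugated.
π-electron count: 2 × 2 = 4 from the 2 double-bond units.
With 4 = 4·1 π electrons, Hückel's rule classifies the planar ring as antiaromatic.
This is cyclobutadiene.

Antiaromatic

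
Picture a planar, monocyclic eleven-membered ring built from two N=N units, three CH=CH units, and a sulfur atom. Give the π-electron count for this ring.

12

The p orbitals form a continuous loop: each doubly-bonded ring atom is sp² with one p-orbital electron; each sp² =N– keeps its lone pair in-plane and puts one electron into the π system; the sulfur donates one lone pair from its p orbital. The ring is fully conjugated.
Counting π electrons: 5 × 2 = 10 from the double-bond units + 2 from the S atom = 12.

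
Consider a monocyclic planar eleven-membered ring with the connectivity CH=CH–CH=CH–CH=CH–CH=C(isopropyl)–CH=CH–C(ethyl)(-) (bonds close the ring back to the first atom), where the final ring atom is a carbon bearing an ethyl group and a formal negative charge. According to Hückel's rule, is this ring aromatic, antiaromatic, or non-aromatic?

Antiaromatic

All ring atoms are sp² and supply a p orbital to the ring (every atom in a ring double bond is sp² and brings one electron to the p orbital; the carbanion's lone pair occupies the p orbital); the conjugation is uninterrupted.
Adding the contributions, 5 × 2 = 10 from the double-bond units + 2 from the C(ethyl)(-) atom = 12.
With 12 = 4·3 π electrons, Hückel's rule classifies the planar ring as antiaromatic.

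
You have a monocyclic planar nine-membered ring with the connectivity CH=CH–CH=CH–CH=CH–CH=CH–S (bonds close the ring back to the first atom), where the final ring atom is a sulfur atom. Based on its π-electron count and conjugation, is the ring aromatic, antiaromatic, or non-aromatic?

The p orbitals form a continuous loop: the double-bond atoms are sp², each contributing one p electron; the sulfur donates one lone pair from its p orbital. The ring is fully conjugated.
Adding the contributions, 4 × 2 = 8 from the double-bond units + 2 from the S atom = 10.
10 = 4(2) + 2, which satisfies Hückel's 4n+2 rule.

Aromatic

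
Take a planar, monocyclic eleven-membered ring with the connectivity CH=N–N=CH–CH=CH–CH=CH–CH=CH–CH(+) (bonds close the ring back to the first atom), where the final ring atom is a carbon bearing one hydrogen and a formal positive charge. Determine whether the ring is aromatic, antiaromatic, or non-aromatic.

All ring atoms are sp² and supply a p orbital to the ring (each doubly-bonded ring atom is sp² with one p-orbital electron; each =N– nitrogen is pyridine-type (lone pair in the sp² plane, one electron in the p orbital); the carbocation has an empty p orbital); the conjugation is uninterrupted.
Counting π electrons: 5 × 2 = 10 from the double-bond units + 0 from the CH(+) atom = 10.
That gives a 4n+2 count (10, n = 2).

Aromatic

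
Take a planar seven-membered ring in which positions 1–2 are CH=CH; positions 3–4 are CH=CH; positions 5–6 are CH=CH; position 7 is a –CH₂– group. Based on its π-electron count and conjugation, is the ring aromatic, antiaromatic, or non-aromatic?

Non-aromatic

At the CH2 position, the tetrahedral CH₂ carbon is sp³ and has no p orbital in the ring π system; the ring's p-orbital overlap is broken there.
A ring that is not fully conjugated cannot be aromatic or antiaromatic regardless of its π-electron count.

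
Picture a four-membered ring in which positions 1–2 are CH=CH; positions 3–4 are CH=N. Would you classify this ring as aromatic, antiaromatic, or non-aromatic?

Antiaromatic

Check conjugation: every atom in a ring double bond is sp² and brings one electron to the p orbital; the doubly-bonded nitrogens are pyridine-type — their lone pairs lie in the ring plane, leaving one electron in the p orbital — every position has a p orbital, so the cyclic π system is continuous.
Counting π electrons: 2 × 2 = 4 from the 2 double-bond units.
With 4 = 4·1 π electrons, Hückel's rule classifies the planar ring as antiaromatic.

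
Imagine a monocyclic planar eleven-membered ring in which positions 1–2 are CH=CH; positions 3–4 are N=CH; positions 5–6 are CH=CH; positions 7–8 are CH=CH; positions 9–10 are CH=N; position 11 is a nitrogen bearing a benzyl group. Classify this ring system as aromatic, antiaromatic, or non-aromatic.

The p orbitals form a continuous loop: the double-bond atoms are sp², each contributing one p electron; each =N– nitrogen is pyridine-type (lone pair in the sp² plane, one electron in the p orbital); the pyrrole-type nitrogen donates its lone pair from the p orbital. The ring is fully conjugated.
Adding the contributions, 5 × 2 = 10 from the double-bond units + 2 from the N(benzyl) atom = 12.
A 4n π count (12, n = 3) in a planar conjugated ring means antiaromatic.

Antiaromatic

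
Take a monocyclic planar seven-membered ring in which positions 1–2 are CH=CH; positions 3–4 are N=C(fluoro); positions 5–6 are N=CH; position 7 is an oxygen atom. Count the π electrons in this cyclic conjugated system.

8

Every ring atom contributes a p orbital perpendicular to the ring (the double-bond atoms are sp², each contributing one p electron; each =N– nitrogen is pyridine-type (lone pair in the sp² plane, one electron in the p orbital); the oxygen donates one lone pair from its p orbital), so the π system is cyclic and fully conjugated.
Tallying contributions gives 3 × 2 = 6 from the double-bond units + 2 from the O atom = 8.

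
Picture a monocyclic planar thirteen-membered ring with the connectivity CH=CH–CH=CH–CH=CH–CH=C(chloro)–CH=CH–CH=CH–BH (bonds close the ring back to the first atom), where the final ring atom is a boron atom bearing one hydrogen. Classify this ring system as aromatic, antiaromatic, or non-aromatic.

Check conjugation: each doubly-bonded ring atom is sp² with one p-orbital electron; the boron has an empty p orbital — every position has a p orbital, so the cyclic π system is continuous.
π-electron count: 6 × 2 = 12 from the double-bond units + 0 from the BH atom = 12.
A 4n π count (12, n = 3) in a planar conjugated ring means antiaromatic.

Antiaromatic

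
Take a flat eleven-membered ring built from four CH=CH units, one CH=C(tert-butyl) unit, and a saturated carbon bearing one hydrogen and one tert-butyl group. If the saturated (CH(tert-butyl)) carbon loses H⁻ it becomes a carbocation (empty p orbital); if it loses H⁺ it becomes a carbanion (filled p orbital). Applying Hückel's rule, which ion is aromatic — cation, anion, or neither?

Both ions have a continuous loop of p orbitals — each ring atom is sp².
Cation: 5 × 2 + 0 = 10 π electrons → 4(2)+2, aromatic.
Anion: 5 × 2 + 2 = 12 π electrons → 4(3), antiaromatic.

The cation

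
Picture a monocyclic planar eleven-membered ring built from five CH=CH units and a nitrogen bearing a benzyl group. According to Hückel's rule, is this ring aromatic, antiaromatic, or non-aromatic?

Antiaromatic

All ring atoms are sp² and supply a p orbital to the ring (each doubly-bonded ring atom is sp² with one p-orbital electron; the pyrrole-type nitrogen donates its lone pair from the p orbital); the conjugation is uninterrupted.
Tallying contributions gives 5 × 2 = 10 from the double-bond units + 2 from the N(benzyl) atom = 12.
12 is a 4n count (n = 3), so the planar conjugated ring is antiaromatic.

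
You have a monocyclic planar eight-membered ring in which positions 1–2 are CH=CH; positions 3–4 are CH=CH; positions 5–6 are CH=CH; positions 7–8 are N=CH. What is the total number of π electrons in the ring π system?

8

Check conjugation: the double-bond atoms are sp², each contributing one p electron; each sp² =N– keeps its lone pair in-plane and puts one electron into the π system — every position has a p orbital, so the cyclic π system is continuous.
Counting π electrons: 4 × 2 = 8 from the 4 double-bond units.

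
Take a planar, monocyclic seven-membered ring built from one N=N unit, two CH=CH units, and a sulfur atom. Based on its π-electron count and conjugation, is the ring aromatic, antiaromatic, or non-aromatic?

The p orbitals form a continuous loop: each doubly-bonded ring atom is sp² with one p-orbital electron; the doubly-bonded nitrogens are pyridine-type — their lone pairs lie in the ring plane, leaving one electron in the p orbital; the sulfur donates one lone pair from its p orbital. The ring is fully conjugated.
π-electron count: 3 × 2 = 6 from the double-bond units + 2 from the S atom = 8.
A 4n π count (8, n = 2) in a planar conjugated ring means antiaromatic.

Antiaromatic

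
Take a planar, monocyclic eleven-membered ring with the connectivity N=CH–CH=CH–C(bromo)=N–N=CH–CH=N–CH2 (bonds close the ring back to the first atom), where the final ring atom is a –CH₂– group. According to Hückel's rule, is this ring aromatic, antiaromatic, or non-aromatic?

Because the tetrahedral CH₂ carbon is sp³ and has no p orbital in the ring π system at the CH2 position, the π system cannot extend all the way around the ring.
A ring that is not fully conjugated cannot be aromatic or antiaromatic regardless of its π-electron count.

Non-aromatic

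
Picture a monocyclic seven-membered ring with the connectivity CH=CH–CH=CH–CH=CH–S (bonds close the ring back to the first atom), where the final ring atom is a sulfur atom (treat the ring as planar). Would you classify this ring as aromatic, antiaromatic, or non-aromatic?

Antiaromatic

All ring atoms are sp² and supply a p orbital to the ring (the double-bond atoms are sp², each contributing one p electron; the sulfur donates one lone pair from its p orbital); the conjugation is uninterrupted.
π-electron count: 3 × 2 = 6 from the double-bond units + 2 from the S atom = 8.
With 8 = 4·2 π electrons, Hückel's rule classifies the planar ring as antiaromatic.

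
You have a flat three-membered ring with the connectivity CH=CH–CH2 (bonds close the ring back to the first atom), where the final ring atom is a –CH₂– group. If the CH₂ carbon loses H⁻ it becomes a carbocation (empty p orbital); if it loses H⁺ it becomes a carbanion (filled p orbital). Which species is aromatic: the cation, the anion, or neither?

The cation

In both ions every ring atom is sp² and contributes a p orbital, so both rings are fully conjugated.
Cation: 1 × 2 + 0 = 2 π electrons → 4(0)+2, aromatic.
Anion: 1 × 2 + 2 = 4 π electrons → 4(1), antiaromatic.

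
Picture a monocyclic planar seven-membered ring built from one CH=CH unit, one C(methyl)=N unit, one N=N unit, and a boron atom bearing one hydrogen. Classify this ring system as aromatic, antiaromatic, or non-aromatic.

Aromatic

Every ring atom contributes a p orbital perpendicular to the ring (each doubly-bonded ring atom is sp² with one p-orbital electron; each sp² =N– keeps its lone pair in-plane and puts one electron into the π system; the boron has an empty p orbital), so the π system is cyclic and fully conjugated.
Adding the contributions, 3 × 2 = 6 from the double-bond units + 0 from the BH atom = 6.
Since 6 = 4·1 + 2, the ring meets the 4n+2 criterion.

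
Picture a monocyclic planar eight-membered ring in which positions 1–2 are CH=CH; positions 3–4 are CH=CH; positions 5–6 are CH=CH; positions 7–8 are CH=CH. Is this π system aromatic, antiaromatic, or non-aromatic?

Antiaromatic

Check conjugation: the double-bond atoms are sp², each contributing one p electron — every position has a p orbital, so the cyclic π system is continuous.
Counting π electrons: 4 × 2 = 8 from the 4 double-bond units.
A 4n π count (8, n = 2) in a planar conjugated ring means antiaromatic.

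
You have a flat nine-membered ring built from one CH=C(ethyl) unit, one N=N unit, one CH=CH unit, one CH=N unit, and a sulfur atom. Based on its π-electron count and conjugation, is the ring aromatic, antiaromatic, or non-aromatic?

Aromatic

All ring atoms are sp² and supply a p orbital to the ring (each doubly-bonded ring atom is sp² with one p-orbital electron; each =N– nitrogen is pyridine-type (lone pair in the sp² plane, one electron in the p orbital); the sulfur donates one lone pair from its p orbital); the conjugation is uninterrupted.
Adding the contributions, 4 × 2 = 8 from the double-bond units + 2 from the S atom = 10.
With 10 π electrons (n = 2), the Hückel 4n+2 condition holds.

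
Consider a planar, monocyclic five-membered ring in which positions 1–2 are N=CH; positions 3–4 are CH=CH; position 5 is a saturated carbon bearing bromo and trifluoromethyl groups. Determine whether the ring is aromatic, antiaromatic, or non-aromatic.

Because that saturated carbon is sp³ and has no p orbital in the ring π system at the C(bromo)(trifluoromethyl) position, the π system cannot extend all the way around the ring.
Broken conjugation rules out both aromaticity and antiaromaticity.

Non-aromatic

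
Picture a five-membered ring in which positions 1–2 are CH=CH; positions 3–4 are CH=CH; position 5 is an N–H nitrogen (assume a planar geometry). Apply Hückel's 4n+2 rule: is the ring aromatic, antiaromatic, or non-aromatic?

All ring atoms are sp² and supply a p orbital to the ring (the double-bond atoms are sp², each contributing one p electron; the pyrrole-type nitrogen donates its lone pair from the p orbital); the conjugation is uninterrupted.
Adding the contributions, 2 × 2 = 4 from the double-bond units + 2 from the NH atom = 6.
That gives a 4n+2 count (6, n = 1).
(The species described is pyrrole.)

Aromatic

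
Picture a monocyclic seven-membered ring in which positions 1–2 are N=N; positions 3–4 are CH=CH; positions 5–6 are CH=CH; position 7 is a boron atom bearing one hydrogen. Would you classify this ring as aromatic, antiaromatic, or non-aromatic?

Aromatic

Check conjugation: every atom in a ring double bond is sp² and brings one electron to the p orbital; the doubly-bonded nitrogens are pyridine-type — their lone pairs lie in the ring plane, leaving one electron in the p orbital; the boron has an empty p orbital — every position has a p orbital, so the cyclic π system is continuous.
Tallying contributions gives 3 × 2 = 6 from the double-bond units + 0 from the BH atom = 6.
That gives a 4n+2 count (6, n = 1).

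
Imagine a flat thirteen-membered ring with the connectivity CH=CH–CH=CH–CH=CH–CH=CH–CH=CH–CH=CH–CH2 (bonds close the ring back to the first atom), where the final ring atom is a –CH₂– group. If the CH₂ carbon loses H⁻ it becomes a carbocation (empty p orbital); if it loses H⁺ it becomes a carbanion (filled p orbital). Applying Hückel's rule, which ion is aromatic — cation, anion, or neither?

The anion

In both ions every ring atom is sp² and contributes a p orbital, so both rings are fully conjugated.
Cation: 6 × 2 + 0 = 12 π electrons → 4(3), antiaromatic.
Anion: 6 × 2 + 2 = 14 π electrons → 4(3)+2, aromatic.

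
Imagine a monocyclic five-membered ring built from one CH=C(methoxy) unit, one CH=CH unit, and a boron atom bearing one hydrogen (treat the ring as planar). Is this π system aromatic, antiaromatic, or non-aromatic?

Antiaromatic

Every ring atom contributes a p orbital perpendicular to the ring (each doubly-bonded ring atom is sp² with one p-orbital electron; the boron has an empty p orbital), so the π system is cyclic and fully conjugated.
Tallying contributions gives 2 × 2 = 4 from the double-bond units + 0 from the BH atom = 4.
4 = 4(1); a planar, fully conjugated 4n system is antiaromatic.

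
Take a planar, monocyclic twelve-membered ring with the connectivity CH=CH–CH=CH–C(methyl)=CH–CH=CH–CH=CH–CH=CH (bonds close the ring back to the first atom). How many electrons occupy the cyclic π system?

12

The p orbitals form a continuous loop: every atom in a ring double bond is sp² and brings one electron to the p orbital. The ring is fully conjugated.
Adding the contributions, 6 × 2 = 12 from the 6 double-bond units.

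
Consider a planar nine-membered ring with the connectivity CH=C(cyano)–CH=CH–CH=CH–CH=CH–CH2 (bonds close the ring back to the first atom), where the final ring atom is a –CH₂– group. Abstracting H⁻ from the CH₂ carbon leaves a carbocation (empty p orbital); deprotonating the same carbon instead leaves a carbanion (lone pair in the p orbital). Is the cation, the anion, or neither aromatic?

In either ion the ring is fully conjugated: every atom, including the new sp² carbon, supplies a p orbital.
Cation: 4 × 2 + 0 = 8 π electrons → 4(2), antiaromatic.
Anion: 4 × 2 + 2 = 10 π electrons → 4(2)+2, aromatic.

The anion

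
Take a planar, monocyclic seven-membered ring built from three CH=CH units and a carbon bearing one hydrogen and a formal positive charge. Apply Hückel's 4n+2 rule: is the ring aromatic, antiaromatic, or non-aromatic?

Every ring atom contributes a p orbital perpendicular to the ring (every atom in a ring double bond is sp² and brings one electron to the p orbital; the carbocation has an empty p orbital), so the π system is cyclic and fully conjugated.
Counting π electrons: 3 × 2 = 6 from the double-bond units + 0 from the CH(+) atom = 6.
6 = 4(1) + 2, which satisfies Hückel's 4n+2 rule.
(The species described is the tropylium cation.)

Aromatic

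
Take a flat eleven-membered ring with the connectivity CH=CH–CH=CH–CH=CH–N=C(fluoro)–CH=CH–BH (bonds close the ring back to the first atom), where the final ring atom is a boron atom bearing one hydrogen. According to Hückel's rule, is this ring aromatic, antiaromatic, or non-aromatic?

The p orbitals form a continuous loop: the double-bond atoms are sp², each contributing one p electron; each sp² =N– keeps its lone pair in-plane and puts one electron into the π system; the boron has an empty p orbital. The ring is fully conjugated.
Adding the contributions, 5 × 2 = 10 from the double-bond units + 0 from the BH atom = 10.
That gives a 4n+2 count (10, n = 2).

Aromatic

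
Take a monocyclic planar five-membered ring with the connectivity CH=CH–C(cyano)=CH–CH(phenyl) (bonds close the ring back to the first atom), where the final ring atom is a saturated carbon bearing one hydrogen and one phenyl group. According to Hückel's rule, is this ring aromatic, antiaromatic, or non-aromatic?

The CH(phenyl) carbon is saturated: that saturated carbon is sp³ and has no p orbital in the ring π system. Conjugation is not continuous around the ring.
Broken conjugation rules out both aromaticity and antiaromaticity.

Non-aromatic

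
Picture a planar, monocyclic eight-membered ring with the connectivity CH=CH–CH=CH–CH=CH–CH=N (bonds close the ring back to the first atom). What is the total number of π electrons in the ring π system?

8

Every ring atom contributes a p orbital perpendicular to the ring (each doubly-bonded ring atom is sp² with one p-orbital electron; each sp² =N– keeps its lone pair in-plane and puts one electron into the π system), so the π system is cyclic and fully conjugated.
Adding the contributions, 4 × 2 = 8 from the 4 double-bond units.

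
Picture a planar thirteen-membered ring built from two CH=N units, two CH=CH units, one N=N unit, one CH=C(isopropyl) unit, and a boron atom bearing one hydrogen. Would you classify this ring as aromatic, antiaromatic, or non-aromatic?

Check conjugation: the double-bond atoms are sp², each contributing one p electron; the doubly-bonded nitrogens are pyridine-type — their lone pairs lie in the ring plane, leaving one electron in the p orbital; the boron has an empty p orbital — every position has a p orbital, so the cyclic π system is continuous.
π-electron count: 6 × 2 = 12 from the double-bond units + 0 from the BH atom = 12.
12 = 4(3); a planar, fully conjugated 4n system is antiaromatic.

Antiaromatic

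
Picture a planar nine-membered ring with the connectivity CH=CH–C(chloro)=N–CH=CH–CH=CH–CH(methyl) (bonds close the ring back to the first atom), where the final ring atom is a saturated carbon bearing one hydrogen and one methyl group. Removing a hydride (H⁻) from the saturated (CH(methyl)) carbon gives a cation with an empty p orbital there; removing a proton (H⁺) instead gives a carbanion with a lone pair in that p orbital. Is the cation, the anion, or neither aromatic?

Both ions have a continuous loop of p orbitals — each ring atom is sp².
Cation: 4 × 2 + 0 = 8 π electrons → 4(2), antiaromatic.
Anion: 4 × 2 + 2 = 10 π electrons → 4(2)+2, aromatic.

The anion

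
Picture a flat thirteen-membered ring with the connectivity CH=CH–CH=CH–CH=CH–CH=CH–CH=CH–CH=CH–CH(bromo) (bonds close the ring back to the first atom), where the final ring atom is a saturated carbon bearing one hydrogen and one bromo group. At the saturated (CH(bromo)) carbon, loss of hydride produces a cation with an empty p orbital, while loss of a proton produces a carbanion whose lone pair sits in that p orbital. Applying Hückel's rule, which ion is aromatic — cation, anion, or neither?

The anion

Once that carbon is sp², every ring atom has a p orbital and both ions are fully conjugated.
Cation: 6 × 2 + 0 = 12 π electrons → 4(3), antiaromatic.
Anion: 6 × 2 + 2 = 14 π electrons → 4(3)+2, aromatic.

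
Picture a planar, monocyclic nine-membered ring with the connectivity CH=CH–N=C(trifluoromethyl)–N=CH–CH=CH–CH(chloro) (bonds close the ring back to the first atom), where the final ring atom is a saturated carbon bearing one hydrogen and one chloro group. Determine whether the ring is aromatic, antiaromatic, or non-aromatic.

At the CH(chloro) position, that saturated carbon is sp³ and has no p orbital in the ring π system; the ring's p-orbital overlap is broken there.
Broken conjugation rules out both aromaticity and antiaromaticity.

Non-aromatic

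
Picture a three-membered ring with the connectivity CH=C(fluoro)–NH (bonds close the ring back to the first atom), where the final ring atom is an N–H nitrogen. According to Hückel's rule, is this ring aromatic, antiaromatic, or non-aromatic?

Antiaromatic

Every ring atom contributes a p orbital perpendicular to the ring (each doubly-bonded ring atom is sp² with one p-orbital electron; the pyrrole-type nitrogen donates its lone pair from the p orbital), so the π system is cyclic and fully conjugated.
Counting π electrons: 1 × 2 = 2 from the double-bond unit + 2 from the NH atom = 4.
A 4n π count (4, n = 1) in a planar conjugated ring means antiaromatic.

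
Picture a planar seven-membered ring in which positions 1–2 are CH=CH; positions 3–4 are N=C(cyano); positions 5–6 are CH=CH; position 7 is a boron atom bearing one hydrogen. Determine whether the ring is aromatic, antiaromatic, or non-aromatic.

Aromatic

All ring atoms are sp² and supply a p orbital to the ring (each doubly-bonded ring atom is sp² with one p-orbital electron; each =N– nitrogen is pyridine-type (lone pair in the sp² plane, one electron in the p orbital); the boron has an empty p orbital); the conjugation is uninterrupted.
Tallying contributions gives 3 × 2 = 6 from the double-bond units + 0 from the BH atom = 6.
With 6 π electrons (n = 1), the Hückel 4n+2 condition holds.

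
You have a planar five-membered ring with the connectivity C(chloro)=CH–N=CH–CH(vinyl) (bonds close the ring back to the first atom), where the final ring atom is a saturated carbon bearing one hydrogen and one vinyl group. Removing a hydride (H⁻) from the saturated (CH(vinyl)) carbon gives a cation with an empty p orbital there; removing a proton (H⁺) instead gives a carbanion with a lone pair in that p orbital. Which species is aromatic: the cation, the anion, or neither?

The anion

In both ions every ring atom is sp² and contributes a p orbital, so both rings are fully conjugated.
Cation: 2 × 2 + 0 = 4 π electrons → 4(1), antiaromatic.
Anion: 2 × 2 + 2 = 6 π electrons → 4(1)+2, aromatic.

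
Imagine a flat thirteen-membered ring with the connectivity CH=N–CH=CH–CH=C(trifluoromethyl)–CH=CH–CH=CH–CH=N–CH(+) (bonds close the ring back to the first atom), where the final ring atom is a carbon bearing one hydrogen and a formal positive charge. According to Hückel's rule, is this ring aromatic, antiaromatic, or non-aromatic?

Antiaromatic

Check conjugation: the double-bond atoms are sp², each contributing one p electron; the doubly-bonded nitrogens are pyridine-type — their lone pairs lie in the ring plane, leaving one electron in the p orbital; the carbocation has an empty p orbital — every position has a p orbital, so the cyclic π system is continuous.
Counting π electrons: 6 × 2 = 12 from the double-bond units + 0 from the CH(+) atom = 12.
With 12 = 4·3 π electrons, Hückel's rule classifies the planar ring as antiaromatic.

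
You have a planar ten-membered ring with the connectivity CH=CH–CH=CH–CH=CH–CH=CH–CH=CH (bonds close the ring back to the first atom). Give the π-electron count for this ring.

10

The p orbitals form a continuous loop: every atom in a ring double bond is sp² and brings one electron to the p orbital. The ring is fully conjugated.
Adding the contributions, 5 × 2 = 10 from the 5 double-bond units.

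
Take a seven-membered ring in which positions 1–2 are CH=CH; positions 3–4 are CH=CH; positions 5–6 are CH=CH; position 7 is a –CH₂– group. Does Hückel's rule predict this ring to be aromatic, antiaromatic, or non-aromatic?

The CH2 carbon is saturated: the tetrahedral CH₂ carbon is sp³ and has no p orbital in the ring π system. Conjugation is not continuous around the ring.
Hückel's rule only applies to fully conjugated rings, so this one is simply non-aromatic.

Non-aromatic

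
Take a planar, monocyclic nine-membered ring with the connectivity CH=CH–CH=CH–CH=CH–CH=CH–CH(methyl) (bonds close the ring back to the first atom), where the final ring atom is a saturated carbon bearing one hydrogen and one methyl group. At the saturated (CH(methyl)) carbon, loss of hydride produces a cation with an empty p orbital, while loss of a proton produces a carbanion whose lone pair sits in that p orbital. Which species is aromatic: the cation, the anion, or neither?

In either ion the ring is fully conjugated: every atom, including the new sp² carbon, supplies a p orbital.
Cation: 4 × 2 + 0 = 8 π electrons → 4(2), antiaromatic.
Anion: 4 × 2 + 2 = 10 π electrons → 4(2)+2, aromatic.

The anion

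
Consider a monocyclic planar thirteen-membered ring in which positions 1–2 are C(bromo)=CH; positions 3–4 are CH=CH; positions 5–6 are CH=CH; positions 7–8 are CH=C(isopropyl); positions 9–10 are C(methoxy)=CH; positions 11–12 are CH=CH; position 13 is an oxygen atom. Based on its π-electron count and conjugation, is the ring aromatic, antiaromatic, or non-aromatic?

Aromatic

All ring atoms are sp² and supply a p orbital to the ring (each doubly-bonded ring atom is sp² with one p-orbital electron; the oxygen donates one lone pair from its p orbital); the conjugation is uninterrupted.
Adding the contributions, 6 × 2 = 12 from the double-bond units + 2 from the O atom = 14.
That gives a 4n+2 count (14, n = 3).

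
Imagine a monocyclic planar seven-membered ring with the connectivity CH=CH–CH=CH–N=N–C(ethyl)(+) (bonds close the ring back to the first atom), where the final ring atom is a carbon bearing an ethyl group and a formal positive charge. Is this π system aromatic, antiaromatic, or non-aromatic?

Aromatic

All ring atoms are sp² and supply a p orbital to the ring (each doubly-bonded ring atom is sp² with one p-orbital electron; each sp² =N– keeps its lone pair in-plane and puts one electron into the π system; the carbocation has an empty p orbital); the conjugation is uninterrupted.
Tallying contributions gives 3 × 2 = 6 from the double-bond units + 0 from the C(ethyl)(+) atom = 6.
Since 6 = 4·1 + 2, the ring meets the 4n+2 criterion.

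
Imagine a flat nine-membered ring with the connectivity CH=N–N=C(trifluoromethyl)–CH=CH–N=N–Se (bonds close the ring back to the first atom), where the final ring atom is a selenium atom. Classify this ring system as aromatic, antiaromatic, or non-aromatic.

Aromatic

All ring atoms are sp² and supply a p orbital to the ring (each doubly-bonded ring atom is sp² with one p-orbital electron; each =N– nitrogen is pyridine-type (lone pair in the sp² plane, one electron in the p orbital); the selenium donates one lone pair from its p orbital); the conjugation is uninterrupted.
Tallying contributions gives 4 × 2 = 8 from the double-bond units + 2 from the Se atom = 10.
That gives a 4n+2 count (10, n = 2).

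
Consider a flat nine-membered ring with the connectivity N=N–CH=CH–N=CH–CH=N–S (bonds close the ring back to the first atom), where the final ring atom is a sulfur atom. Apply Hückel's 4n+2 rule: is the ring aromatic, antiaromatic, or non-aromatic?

Aromatic

All ring atoms are sp² and supply a p orbital to the ring (every atom in a ring double bond is sp² and brings one electron to the p orbital; the doubly-bonded nitrogens are pyridine-type — their lone pairs lie in the ring plane, leaving one electron in the p orbital; the sulfur donates one lone pair from its p orbital); the conjugation is uninterrupted.
Counting π electrons: 4 × 2 = 8 from the double-bond units + 2 from the S atom = 10.
That gives a 4n+2 count (10, n = 2).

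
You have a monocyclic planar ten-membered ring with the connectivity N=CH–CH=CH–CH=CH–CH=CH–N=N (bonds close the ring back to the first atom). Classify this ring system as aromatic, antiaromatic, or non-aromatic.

Aromatic

Every ring atom contributes a p orbital perpendicular to the ring (each doubly-bonded ring atom is sp² with one p-orbital electron; the doubly-bonded nitrogens are pyridine-type — their lone pairs lie in the ring plane, leaving one electron in the p orbital), so the π system is cyclic and fully conjugated.
π-electron count: 5 × 2 = 10 from the 5 double-bond units.
With 10 π electrons (n = 2), the Hückel 4n+2 condition holds.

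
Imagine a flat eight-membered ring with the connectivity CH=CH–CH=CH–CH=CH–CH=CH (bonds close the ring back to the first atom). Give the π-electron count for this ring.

8

Check conjugation: each doubly-bonded ring atom is sp² with one p-orbital electron — every position has a p orbital, so the cyclic π system is continuous.
Adding the contributions, 4 × 2 = 8 from the 4 double-bond units.
This is cyclooctatetraene.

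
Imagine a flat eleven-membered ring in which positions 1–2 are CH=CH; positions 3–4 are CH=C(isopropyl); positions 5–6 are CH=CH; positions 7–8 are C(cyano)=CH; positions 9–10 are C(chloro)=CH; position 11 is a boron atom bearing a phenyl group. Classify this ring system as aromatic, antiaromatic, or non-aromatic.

Aromatic

Check conjugation: every atom in a ring double bond is sp² and brings one electron to the p orbital; the boron has an empty p orbital — every position has a p orbital, so the cyclic π system is continuous.
Tallying contributions gives 5 × 2 = 10 from the double-bond units + 0 from the B(phenyl) atom = 10.
Since 10 = 4·2 + 2, the ring meets the 4n+2 criterion.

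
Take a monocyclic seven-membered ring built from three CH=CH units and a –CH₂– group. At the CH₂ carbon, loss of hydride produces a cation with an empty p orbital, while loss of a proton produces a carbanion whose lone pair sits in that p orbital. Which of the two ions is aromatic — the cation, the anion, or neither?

The cation

Both ions have a continuous loop of p orbitals — each ring atom is sp².
Cation: 3 × 2 + 0 = 6 π electrons → 4(1)+2, aromatic.
Anion: 3 × 2 + 2 = 8 π electrons → 4(2), antiaromatic.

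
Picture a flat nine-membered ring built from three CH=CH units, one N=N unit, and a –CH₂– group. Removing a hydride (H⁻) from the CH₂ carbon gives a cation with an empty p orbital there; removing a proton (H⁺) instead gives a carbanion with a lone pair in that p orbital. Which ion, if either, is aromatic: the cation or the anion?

Both ions have a continuous loop of p orbitals — each ring atom is sp².
Cation: 4 × 2 + 0 = 8 π electrons → 4(2), antiaromatic.
Anion: 4 × 2 + 2 = 10 π electrons → 4(2)+2, aromatic.

The anion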